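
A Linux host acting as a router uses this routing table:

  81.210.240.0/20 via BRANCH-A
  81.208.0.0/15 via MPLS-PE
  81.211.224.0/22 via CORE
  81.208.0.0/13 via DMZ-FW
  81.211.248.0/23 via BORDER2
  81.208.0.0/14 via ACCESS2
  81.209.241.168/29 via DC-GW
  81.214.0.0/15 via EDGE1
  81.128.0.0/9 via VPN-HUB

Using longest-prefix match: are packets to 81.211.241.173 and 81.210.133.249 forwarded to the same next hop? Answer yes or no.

81.211.241.173: longest match 81.208.0.0/14 -> ACCESS2
81.210.133.249: longest match 81.208.0.0/14 -> ACCESS2

yes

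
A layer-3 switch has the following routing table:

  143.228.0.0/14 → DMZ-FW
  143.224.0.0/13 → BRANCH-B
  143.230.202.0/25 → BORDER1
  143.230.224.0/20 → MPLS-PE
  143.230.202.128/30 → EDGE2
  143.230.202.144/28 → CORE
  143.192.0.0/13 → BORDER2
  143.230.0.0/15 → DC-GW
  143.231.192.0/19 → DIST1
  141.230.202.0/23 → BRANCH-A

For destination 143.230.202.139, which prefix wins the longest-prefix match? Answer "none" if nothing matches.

Entries matching 143.230.202.139:
  143.224.0.0/13 (143.224.0.0 - 143.231.255.255)
  143.228.0.0/14 (143.228.0.0 - 143.231.255.255)
  143.230.0.0/15 (143.230.0.0 - 143.231.255.255)
Most specific is 143.230.0.0/15.

143.230.0.0/15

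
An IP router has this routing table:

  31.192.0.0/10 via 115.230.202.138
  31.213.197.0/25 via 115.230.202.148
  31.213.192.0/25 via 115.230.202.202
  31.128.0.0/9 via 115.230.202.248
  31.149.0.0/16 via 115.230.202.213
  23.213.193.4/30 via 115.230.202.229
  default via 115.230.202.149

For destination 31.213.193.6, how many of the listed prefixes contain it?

3

Prefixes containing 31.213.193.6:
  0.0.0.0/0 (default, matches everything)
  31.128.0.0/9 (31.128.0.0 - 31.255.255.255)
  31.192.0.0/10 (31.192.0.0 - 31.255.255.255)
Total matching entries: 3.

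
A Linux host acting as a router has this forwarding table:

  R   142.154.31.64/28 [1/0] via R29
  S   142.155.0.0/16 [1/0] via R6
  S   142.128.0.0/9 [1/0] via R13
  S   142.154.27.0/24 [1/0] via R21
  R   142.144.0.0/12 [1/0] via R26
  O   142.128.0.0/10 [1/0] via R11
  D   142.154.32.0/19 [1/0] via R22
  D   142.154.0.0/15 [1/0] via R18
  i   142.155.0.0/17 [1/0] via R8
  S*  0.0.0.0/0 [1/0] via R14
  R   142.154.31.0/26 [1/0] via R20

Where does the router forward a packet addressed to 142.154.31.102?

R18

Routes whose prefix contains 142.154.31.102:
  0.0.0.0/0 (default, matches everything) -> R14
  142.128.0.0/9 (142.128.0.0 - 142.255.255.255) -> R13
  142.128.0.0/10 (142.128.0.0 - 142.191.255.255) -> R11
  142.144.0.0/12 (142.144.0.0 - 142.159.255.255) -> R26
  142.154.0.0/15 (142.154.0.0 - 142.155.255.255) -> R18
More-specific entries that do NOT match:
  142.154.31.64/28 (142.154.31.64 - 142.154.31.79) does not contain 142.154.31.102
  142.154.31.0/26 (142.154.31.0 - 142.154.31.63) does not contain 142.154.31.102
  142.154.27.0/24 (142.154.27.0 - 142.154.27.255) does not contain 142.154.31.102
  142.154.32.0/19 (142.154.32.0 - 142.154.63.255) does not contain 142.154.31.102
  142.155.0.0/17 (142.155.0.0 - 142.155.127.255) does not contain 142.154.31.102
  142.155.0.0/16 (142.155.0.0 - 142.155.255.255) does not contain 142.154.31.102
Longest matching prefix is /15 -> next hop R18.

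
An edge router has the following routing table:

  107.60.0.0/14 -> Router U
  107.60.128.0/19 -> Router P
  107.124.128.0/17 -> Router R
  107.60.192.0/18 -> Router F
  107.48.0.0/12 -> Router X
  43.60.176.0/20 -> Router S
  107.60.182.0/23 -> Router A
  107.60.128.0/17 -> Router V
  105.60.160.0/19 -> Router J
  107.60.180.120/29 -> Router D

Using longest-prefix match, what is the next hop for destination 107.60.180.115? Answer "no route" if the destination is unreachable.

Router V

Routes whose prefix contains 107.60.180.115:
  107.48.0.0/12 (107.48.0.0 - 107.63.255.255) -> Router X
  107.60.0.0/14 (107.60.0.0 - 107.63.255.255) -> Router U
  107.60.128.0/17 (107.60.128.0 - 107.60.255.255) -> Router V
More-specific entries that do NOT match:
  107.60.180.120/29 (107.60.180.120 - 107.60.180.127) does not contain 107.60.180.115
  107.60.182.0/23 (107.60.182.0 - 107.60.183.255) does not contain 107.60.180.115
  43.60.176.0/20 (43.60.176.0 - 43.60.191.255) does not contain 107.60.180.115
  107.60.128.0/19 (107.60.128.0 - 107.60.159.255) does not contain 107.60.180.115
  105.60.160.0/19 (105.60.160.0 - 105.60.191.255) does not contain 107.60.180.115
  107.60.192.0/18 (107.60.192.0 - 107.60.255.255) does not contain 107.60.180.115
Longest matching prefix is /17 -> next hop Router V.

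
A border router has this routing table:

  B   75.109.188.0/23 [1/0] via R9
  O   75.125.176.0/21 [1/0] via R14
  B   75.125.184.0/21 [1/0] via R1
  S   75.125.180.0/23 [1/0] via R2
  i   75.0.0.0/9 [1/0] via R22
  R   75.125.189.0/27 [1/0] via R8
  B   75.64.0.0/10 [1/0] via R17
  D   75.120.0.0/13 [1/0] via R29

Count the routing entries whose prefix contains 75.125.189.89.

Prefixes containing 75.125.189.89:
  75.0.0.0/9 (75.0.0.0 - 75.127.255.255)
  75.64.0.0/10 (75.64.0.0 - 75.127.255.255)
  75.120.0.0/13 (75.120.0.0 - 75.127.255.255)
  75.125.184.0/21 (75.125.184.0 - 75.125.191.255)
Total matching entries: 4.

4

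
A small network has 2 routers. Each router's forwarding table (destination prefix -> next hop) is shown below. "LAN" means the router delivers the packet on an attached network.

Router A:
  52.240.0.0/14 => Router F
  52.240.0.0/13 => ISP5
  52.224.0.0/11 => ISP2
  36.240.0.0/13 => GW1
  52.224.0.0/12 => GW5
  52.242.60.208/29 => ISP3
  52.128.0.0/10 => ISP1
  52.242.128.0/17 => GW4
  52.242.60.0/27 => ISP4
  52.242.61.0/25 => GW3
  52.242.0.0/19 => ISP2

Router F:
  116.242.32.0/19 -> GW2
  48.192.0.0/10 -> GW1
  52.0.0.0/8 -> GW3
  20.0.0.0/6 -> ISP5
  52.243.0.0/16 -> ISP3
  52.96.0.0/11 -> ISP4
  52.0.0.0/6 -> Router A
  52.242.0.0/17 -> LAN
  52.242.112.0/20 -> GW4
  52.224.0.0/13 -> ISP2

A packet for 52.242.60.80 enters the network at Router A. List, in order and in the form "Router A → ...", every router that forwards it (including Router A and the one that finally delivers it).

At Router A: longest match for 52.242.60.80 is 52.240.0.0/14 -> Router F
At Router F: longest match for 52.242.60.80 is 52.242.0.0/17 -> LAN

Router A → Router F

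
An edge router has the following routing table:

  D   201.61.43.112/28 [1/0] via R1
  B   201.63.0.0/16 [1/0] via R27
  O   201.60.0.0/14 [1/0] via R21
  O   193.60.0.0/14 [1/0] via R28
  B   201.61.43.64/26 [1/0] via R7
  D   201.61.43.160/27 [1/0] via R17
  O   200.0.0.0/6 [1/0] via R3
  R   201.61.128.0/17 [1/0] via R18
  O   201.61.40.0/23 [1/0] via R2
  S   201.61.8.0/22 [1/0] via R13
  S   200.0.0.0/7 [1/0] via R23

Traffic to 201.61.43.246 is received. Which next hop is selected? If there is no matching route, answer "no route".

R21

Routes whose prefix contains 201.61.43.246:
  200.0.0.0/6 (200.0.0.0 - 203.255.255.255) -> R3
  200.0.0.0/7 (200.0.0.0 - 201.255.255.255) -> R23
  201.60.0.0/14 (201.60.0.0 - 201.63.255.255) -> R21
More-specific entries that do NOT match:
  201.61.43.112/28 (201.61.43.112 - 201.61.43.127) does not contain 201.61.43.246
  201.61.43.160/27 (201.61.43.160 - 201.61.43.191) does not contain 201.61.43.246
  201.61.43.64/26 (201.61.43.64 - 201.61.43.127) does not contain 201.61.43.246
  201.61.40.0/23 (201.61.40.0 - 201.61.41.255) does not contain 201.61.43.246
  201.61.8.0/22 (201.61.8.0 - 201.61.11.255) does not contain 201.61.43.246
  201.61.128.0/17 (201.61.128.0 - 201.61.255.255) does not contain 201.61.43.246
  201.63.0.0/16 (201.63.0.0 - 201.63.255.255) does not contain 201.61.43.246
Longest matching prefix is /14 -> next hop R21.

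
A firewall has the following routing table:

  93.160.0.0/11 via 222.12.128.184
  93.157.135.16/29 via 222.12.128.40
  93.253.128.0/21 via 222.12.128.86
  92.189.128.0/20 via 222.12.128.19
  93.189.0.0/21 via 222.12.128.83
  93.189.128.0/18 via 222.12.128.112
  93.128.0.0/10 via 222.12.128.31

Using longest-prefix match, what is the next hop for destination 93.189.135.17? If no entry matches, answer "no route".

Routes whose prefix contains 93.189.135.17:
  93.128.0.0/10 (93.128.0.0 - 93.191.255.255) -> 222.12.128.31
  93.160.0.0/11 (93.160.0.0 - 93.191.255.255) -> 222.12.128.184
  93.189.128.0/18 (93.189.128.0 - 93.189.191.255) -> 222.12.128.112
More-specific entries that do NOT match:
  93.157.135.16/29 (93.157.135.16 - 93.157.135.23) does not contain 93.189.135.17
  93.253.128.0/21 (93.253.128.0 - 93.253.135.255) does not contain 93.189.135.17
  93.189.0.0/21 (93.189.0.0 - 93.189.7.255) does not contain 93.189.135.17
  92.189.128.0/20 (92.189.128.0 - 92.189.143.255) does not contain 93.189.135.17
Longest matching prefix is /18 -> next hop 222.12.128.112.

222.12.128.112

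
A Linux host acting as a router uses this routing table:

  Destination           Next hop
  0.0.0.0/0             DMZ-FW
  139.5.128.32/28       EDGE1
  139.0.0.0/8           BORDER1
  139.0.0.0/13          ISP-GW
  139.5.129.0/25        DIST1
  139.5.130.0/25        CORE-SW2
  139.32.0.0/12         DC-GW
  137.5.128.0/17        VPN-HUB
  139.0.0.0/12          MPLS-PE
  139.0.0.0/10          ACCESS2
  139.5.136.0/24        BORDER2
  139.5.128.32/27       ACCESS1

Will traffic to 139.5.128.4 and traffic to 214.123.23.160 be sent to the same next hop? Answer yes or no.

139.5.128.4: longest match 139.0.0.0/13 -> ISP-GW
214.123.23.160: longest match 0.0.0.0/0 -> DMZ-FW

no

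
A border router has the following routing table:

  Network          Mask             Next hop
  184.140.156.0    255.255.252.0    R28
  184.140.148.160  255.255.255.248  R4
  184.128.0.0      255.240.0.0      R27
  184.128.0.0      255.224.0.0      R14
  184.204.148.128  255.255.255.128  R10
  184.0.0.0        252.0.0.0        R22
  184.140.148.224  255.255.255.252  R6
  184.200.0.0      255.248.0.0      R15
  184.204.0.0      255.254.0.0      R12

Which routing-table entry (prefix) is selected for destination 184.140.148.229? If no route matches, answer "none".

Entries matching 184.140.148.229:
  184.0.0.0/6 (184.0.0.0 - 187.255.255.255)
  184.128.0.0/11 (184.128.0.0 - 184.159.255.255)
  184.128.0.0/12 (184.128.0.0 - 184.143.255.255)
Most specific is 184.128.0.0/12.

184.128.0.0/12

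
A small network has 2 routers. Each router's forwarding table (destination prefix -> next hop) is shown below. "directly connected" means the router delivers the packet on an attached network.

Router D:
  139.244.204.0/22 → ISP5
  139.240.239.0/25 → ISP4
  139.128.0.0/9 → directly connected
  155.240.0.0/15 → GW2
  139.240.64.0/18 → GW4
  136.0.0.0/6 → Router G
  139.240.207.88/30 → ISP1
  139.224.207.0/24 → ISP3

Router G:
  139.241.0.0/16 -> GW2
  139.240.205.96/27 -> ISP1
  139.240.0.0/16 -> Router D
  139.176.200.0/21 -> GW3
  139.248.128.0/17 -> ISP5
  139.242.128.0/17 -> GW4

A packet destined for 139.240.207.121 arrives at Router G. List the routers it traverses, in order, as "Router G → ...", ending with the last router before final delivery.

Router G → Router D

At Router G: longest match for 139.240.207.121 is 139.240.0.0/16 -> Router D
At Router D: longest match for 139.240.207.121 is 139.128.0.0/9 -> directly connected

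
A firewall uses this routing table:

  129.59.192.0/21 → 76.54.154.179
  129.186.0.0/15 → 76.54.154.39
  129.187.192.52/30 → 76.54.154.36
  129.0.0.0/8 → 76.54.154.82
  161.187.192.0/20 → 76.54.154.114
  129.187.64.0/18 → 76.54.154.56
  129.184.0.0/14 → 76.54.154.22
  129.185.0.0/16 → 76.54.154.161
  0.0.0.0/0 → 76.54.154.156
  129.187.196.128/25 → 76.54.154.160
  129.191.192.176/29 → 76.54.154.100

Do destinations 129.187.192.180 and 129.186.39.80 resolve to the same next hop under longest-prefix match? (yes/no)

yes

129.187.192.180: longest match 129.186.0.0/15 -> 76.54.154.39
129.186.39.80: longest match 129.186.0.0/15 -> 76.54.154.39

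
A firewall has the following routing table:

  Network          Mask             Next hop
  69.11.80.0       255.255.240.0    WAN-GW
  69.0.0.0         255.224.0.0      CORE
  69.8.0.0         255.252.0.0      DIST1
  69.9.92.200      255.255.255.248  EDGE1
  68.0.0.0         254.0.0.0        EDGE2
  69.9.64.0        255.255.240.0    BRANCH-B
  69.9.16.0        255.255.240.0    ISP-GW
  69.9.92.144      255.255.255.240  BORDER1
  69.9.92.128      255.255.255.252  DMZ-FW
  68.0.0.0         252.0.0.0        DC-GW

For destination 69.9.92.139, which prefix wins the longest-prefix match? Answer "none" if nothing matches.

69.8.0.0/14

Entries matching 69.9.92.139:
  68.0.0.0/6 (68.0.0.0 - 71.255.255.255)
  68.0.0.0/7 (68.0.0.0 - 69.255.255.255)
  69.0.0.0/11 (69.0.0.0 - 69.31.255.255)
  69.8.0.0/14 (69.8.0.0 - 69.11.255.255)
Most specific is 69.8.0.0/14.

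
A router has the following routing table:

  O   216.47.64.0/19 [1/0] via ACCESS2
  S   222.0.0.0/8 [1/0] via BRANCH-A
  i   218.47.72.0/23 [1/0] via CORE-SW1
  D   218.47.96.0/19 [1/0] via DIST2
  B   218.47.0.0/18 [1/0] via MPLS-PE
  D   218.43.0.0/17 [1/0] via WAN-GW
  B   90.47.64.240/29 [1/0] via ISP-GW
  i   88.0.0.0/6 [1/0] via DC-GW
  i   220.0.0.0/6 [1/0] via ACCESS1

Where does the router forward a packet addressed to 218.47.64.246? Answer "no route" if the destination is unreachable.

no route

No entry's prefix contains 218.47.64.246; there is no default route.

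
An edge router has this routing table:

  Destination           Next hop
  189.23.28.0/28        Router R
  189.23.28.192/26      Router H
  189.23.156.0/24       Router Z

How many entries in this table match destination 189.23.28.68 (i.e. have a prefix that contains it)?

0

No listed prefix contains 189.23.28.68.
Total matching entries: 0.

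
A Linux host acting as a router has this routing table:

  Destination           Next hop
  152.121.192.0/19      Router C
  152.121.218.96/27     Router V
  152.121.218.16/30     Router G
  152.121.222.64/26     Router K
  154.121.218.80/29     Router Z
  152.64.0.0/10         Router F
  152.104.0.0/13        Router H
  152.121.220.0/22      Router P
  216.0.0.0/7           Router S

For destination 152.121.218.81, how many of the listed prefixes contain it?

2

Prefixes containing 152.121.218.81:
  152.64.0.0/10 (152.64.0.0 - 152.127.255.255)
  152.121.192.0/19 (152.121.192.0 - 152.121.223.255)
Total matching entries: 2.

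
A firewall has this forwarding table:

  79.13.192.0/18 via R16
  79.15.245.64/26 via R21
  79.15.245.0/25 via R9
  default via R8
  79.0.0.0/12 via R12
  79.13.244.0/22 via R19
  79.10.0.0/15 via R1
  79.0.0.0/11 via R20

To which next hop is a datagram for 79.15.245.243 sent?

R12

Routes whose prefix contains 79.15.245.243:
  0.0.0.0/0 (default, matches everything) -> R8
  79.0.0.0/11 (79.0.0.0 - 79.31.255.255) -> R20
  79.0.0.0/12 (79.0.0.0 - 79.15.255.255) -> R12
More-specific entries that do NOT match:
  79.15.245.64/26 (79.15.245.64 - 79.15.245.127) does not contain 79.15.245.243
  79.15.245.0/25 (79.15.245.0 - 79.15.245.127) does not contain 79.15.245.243
  79.13.244.0/22 (79.13.244.0 - 79.13.247.255) does not contain 79.15.245.243
  79.13.192.0/18 (79.13.192.0 - 79.13.255.255) does not contain 79.15.245.243
  79.10.0.0/15 (79.10.0.0 - 79.11.255.255) does not contain 79.15.245.243
Longest matching prefix is /12 -> next hop R12.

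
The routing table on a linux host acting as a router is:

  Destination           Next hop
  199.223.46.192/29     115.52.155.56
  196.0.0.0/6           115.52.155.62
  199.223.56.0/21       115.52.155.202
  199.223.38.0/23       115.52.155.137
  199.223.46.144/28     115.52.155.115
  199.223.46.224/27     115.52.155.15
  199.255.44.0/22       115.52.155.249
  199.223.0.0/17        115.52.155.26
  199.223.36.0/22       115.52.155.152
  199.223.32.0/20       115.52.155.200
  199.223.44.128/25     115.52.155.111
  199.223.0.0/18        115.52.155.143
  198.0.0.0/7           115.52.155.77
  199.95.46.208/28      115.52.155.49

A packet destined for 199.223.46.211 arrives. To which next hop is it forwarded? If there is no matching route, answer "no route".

115.52.155.200

Routes whose prefix contains 199.223.46.211:
  196.0.0.0/6 (196.0.0.0 - 199.255.255.255) -> 115.52.155.62
  198.0.0.0/7 (198.0.0.0 - 199.255.255.255) -> 115.52.155.77
  199.223.0.0/17 (199.223.0.0 - 199.223.127.255) -> 115.52.155.26
  199.223.0.0/18 (199.223.0.0 - 199.223.63.255) -> 115.52.155.143
  199.223.32.0/20 (199.223.32.0 - 199.223.47.255) -> 115.52.155.200
More-specific entries that do NOT match:
  199.223.46.192/29 (199.223.46.192 - 199.223.46.199) does not contain 199.223.46.211
  199.223.46.144/28 (199.223.46.144 - 199.223.46.159) does not contain 199.223.46.211
  199.95.46.208/28 (199.95.46.208 - 199.95.46.223) does not contain 199.223.46.211
  199.223.46.224/27 (199.223.46.224 - 199.223.46.255) does not contain 199.223.46.211
  199.223.44.128/25 (199.223.44.128 - 199.223.44.255) does not contain 199.223.46.211
  199.223.38.0/23 (199.223.38.0 - 199.223.39.255) does not contain 199.223.46.211
  199.255.44.0/22 (199.255.44.0 - 199.255.47.255) does not contain 199.223.46.211
  199.223.36.0/22 (199.223.36.0 - 199.223.39.255) does not contain 199.223.46.211
  199.223.56.0/21 (199.223.56.0 - 199.223.63.255) does not contain 199.223.46.211
Longest matching prefix is /20 -> next hop 115.52.155.200.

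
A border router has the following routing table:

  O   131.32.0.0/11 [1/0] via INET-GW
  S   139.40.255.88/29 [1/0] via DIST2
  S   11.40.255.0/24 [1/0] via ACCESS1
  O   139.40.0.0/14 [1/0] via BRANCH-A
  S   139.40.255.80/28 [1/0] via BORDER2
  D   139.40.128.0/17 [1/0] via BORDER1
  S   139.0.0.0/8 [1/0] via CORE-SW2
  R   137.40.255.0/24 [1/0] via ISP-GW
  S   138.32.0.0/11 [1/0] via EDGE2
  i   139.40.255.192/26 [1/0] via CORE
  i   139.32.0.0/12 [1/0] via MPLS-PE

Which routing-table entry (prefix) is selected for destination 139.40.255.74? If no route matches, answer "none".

139.40.128.0/17

Entries matching 139.40.255.74:
  139.0.0.0/8 (139.0.0.0 - 139.255.255.255)
  139.32.0.0/12 (139.32.0.0 - 139.47.255.255)
  139.40.0.0/14 (139.40.0.0 - 139.43.255.255)
  139.40.128.0/17 (139.40.128.0 - 139.40.255.255)
Most specific is 139.40.128.0/17.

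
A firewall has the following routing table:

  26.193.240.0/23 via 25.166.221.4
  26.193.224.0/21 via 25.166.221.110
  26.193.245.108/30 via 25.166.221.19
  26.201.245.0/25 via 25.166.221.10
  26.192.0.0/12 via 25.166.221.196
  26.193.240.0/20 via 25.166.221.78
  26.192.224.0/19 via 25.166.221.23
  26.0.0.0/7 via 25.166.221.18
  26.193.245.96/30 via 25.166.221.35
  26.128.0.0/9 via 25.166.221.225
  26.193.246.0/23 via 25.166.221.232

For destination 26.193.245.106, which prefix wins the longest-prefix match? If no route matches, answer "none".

26.193.240.0/20

Entries matching 26.193.245.106:
  26.0.0.0/7 (26.0.0.0 - 27.255.255.255)
  26.128.0.0/9 (26.128.0.0 - 26.255.255.255)
  26.192.0.0/12 (26.192.0.0 - 26.207.255.255)
  26.193.240.0/20 (26.193.240.0 - 26.193.255.255)
Most specific is 26.193.240.0/20.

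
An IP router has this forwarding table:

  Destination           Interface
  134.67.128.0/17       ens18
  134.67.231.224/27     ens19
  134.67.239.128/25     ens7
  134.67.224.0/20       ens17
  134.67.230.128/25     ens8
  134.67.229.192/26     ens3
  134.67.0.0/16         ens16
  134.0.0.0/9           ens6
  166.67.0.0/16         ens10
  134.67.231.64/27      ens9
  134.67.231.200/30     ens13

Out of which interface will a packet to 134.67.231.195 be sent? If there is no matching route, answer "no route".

Routes whose prefix contains 134.67.231.195:
  134.0.0.0/9 (134.0.0.0 - 134.127.255.255) -> ens6
  134.67.0.0/16 (134.67.0.0 - 134.67.255.255) -> ens16
  134.67.128.0/17 (134.67.128.0 - 134.67.255.255) -> ens18
  134.67.224.0/20 (134.67.224.0 - 134.67.239.255) -> ens17
More-specific entries that do NOT match:
  134.67.231.200/30 (134.67.231.200 - 134.67.231.203) does not contain 134.67.231.195
  134.67.231.224/27 (134.67.231.224 - 134.67.231.255) does not contain 134.67.231.195
  134.67.231.64/27 (134.67.231.64 - 134.67.231.95) does not contain 134.67.231.195
  134.67.229.192/26 (134.67.229.192 - 134.67.229.255) does not contain 134.67.231.195
  134.67.239.128/25 (134.67.239.128 - 134.67.239.255) does not contain 134.67.231.195
  134.67.230.128/25 (134.67.230.128 - 134.67.230.255) does not contain 134.67.231.195
Longest matching prefix is /20 -> interface ens17.

ens17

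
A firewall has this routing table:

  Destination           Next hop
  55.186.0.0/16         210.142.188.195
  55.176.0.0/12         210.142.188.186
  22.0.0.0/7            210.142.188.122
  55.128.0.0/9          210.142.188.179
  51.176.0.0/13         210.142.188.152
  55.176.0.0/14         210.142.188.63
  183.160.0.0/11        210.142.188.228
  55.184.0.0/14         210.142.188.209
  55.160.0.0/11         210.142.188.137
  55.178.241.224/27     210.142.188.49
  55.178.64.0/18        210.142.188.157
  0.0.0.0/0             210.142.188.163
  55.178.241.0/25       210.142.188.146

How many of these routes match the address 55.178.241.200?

5

Prefixes containing 55.178.241.200:
  0.0.0.0/0 (default, matches everything)
  55.128.0.0/9 (55.128.0.0 - 55.255.255.255)
  55.160.0.0/11 (55.160.0.0 - 55.191.255.255)
  55.176.0.0/12 (55.176.0.0 - 55.191.255.255)
  55.176.0.0/14 (55.176.0.0 - 55.179.255.255)
Total matching entries: 5.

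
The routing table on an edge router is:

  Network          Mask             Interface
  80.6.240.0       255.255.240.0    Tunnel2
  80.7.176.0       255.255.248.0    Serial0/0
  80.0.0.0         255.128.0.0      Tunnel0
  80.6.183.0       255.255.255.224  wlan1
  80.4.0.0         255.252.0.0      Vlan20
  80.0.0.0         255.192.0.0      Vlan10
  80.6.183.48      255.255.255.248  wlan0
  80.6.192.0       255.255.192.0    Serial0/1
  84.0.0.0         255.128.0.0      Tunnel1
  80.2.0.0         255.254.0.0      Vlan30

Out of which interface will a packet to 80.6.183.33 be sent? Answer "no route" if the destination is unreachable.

Routes whose prefix contains 80.6.183.33:
  80.0.0.0/9 (80.0.0.0 - 80.127.255.255) -> Tunnel0
  80.0.0.0/10 (80.0.0.0 - 80.63.255.255) -> Vlan10
  80.4.0.0/14 (80.4.0.0 - 80.7.255.255) -> Vlan20
More-specific entries that do NOT match:
  80.6.183.48/29 (80.6.183.48 - 80.6.183.55) does not contain 80.6.183.33
  80.6.183.0/27 (80.6.183.0 - 80.6.183.31) does not contain 80.6.183.33
  80.7.176.0/21 (80.7.176.0 - 80.7.183.255) does not contain 80.6.183.33
  80.6.240.0/20 (80.6.240.0 - 80.6.255.255) does not contain 80.6.183.33
  80.6.192.0/18 (80.6.192.0 - 80.6.255.255) does not contain 80.6.183.33
  80.2.0.0/15 (80.2.0.0 - 80.3.255.255) does not contain 80.6.183.33
Longest matching prefix is /14 -> interface Vlan20.

Vlan20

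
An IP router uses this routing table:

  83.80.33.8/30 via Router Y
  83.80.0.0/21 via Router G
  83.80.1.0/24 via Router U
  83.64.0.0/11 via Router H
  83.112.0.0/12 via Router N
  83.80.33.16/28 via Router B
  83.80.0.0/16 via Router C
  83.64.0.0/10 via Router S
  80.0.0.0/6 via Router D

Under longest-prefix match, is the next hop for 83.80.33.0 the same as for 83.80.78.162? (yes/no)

83.80.33.0: longest match 83.80.0.0/16 -> Router C
83.80.78.162: longest match 83.80.0.0/16 -> Router C

yes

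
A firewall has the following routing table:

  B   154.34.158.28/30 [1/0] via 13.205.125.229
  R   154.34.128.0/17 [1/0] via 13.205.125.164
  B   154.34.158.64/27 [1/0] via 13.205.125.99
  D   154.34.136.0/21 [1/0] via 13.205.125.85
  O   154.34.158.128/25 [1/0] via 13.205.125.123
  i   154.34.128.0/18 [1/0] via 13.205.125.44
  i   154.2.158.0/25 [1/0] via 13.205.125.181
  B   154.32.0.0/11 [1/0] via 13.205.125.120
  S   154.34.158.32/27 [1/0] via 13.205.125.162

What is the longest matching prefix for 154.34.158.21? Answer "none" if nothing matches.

154.34.128.0/18

Entries matching 154.34.158.21:
  154.32.0.0/11 (154.32.0.0 - 154.63.255.255)
  154.34.128.0/17 (154.34.128.0 - 154.34.255.255)
  154.34.128.0/18 (154.34.128.0 - 154.34.191.255)
Most specific is 154.34.128.0/18.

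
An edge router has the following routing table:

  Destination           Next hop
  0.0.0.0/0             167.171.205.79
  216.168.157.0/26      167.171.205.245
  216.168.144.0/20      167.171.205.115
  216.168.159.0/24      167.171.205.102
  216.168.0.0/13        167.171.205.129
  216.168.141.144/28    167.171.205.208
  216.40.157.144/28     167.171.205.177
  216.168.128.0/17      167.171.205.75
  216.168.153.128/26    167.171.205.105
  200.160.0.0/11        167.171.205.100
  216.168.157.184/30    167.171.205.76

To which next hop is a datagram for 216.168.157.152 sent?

167.171.205.115

Routes whose prefix contains 216.168.157.152:
  0.0.0.0/0 (default, matches everything) -> 167.171.205.79
  216.168.0.0/13 (216.168.0.0 - 216.175.255.255) -> 167.171.205.129
  216.168.128.0/17 (216.168.128.0 - 216.168.255.255) -> 167.171.205.75
  216.168.144.0/20 (216.168.144.0 - 216.168.159.255) -> 167.171.205.115
More-specific entries that do NOT match:
  216.168.157.184/30 (216.168.157.184 - 216.168.157.187) does not contain 216.168.157.152
  216.168.141.144/28 (216.168.141.144 - 216.168.141.159) does not contain 216.168.157.152
  216.40.157.144/28 (216.40.157.144 - 216.40.157.159) does not contain 216.168.157.152
  216.168.157.0/26 (216.168.157.0 - 216.168.157.63) does not contain 216.168.157.152
  216.168.153.128/26 (216.168.153.128 - 216.168.153.191) does not contain 216.168.157.152
  216.168.159.0/24 (216.168.159.0 - 216.168.159.255) does not contain 216.168.157.152
Longest matching prefix is /20 -> next hop 167.171.205.115.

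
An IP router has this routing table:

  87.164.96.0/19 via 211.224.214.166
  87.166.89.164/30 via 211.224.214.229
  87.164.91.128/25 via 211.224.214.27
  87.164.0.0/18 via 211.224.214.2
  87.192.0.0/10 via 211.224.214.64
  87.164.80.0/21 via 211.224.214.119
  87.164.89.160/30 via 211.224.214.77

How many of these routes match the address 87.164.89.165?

No listed prefix contains 87.164.89.165.
Total matching entries: 0.

0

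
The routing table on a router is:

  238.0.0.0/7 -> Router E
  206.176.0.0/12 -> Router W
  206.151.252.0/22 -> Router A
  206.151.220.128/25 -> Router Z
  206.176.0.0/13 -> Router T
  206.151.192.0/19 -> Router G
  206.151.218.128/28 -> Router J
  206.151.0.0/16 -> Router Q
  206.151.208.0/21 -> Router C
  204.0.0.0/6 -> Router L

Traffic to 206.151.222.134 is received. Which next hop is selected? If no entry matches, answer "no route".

Router G

Routes whose prefix contains 206.151.222.134:
  204.0.0.0/6 (204.0.0.0 - 207.255.255.255) -> Router L
  206.151.0.0/16 (206.151.0.0 - 206.151.255.255) -> Router Q
  206.151.192.0/19 (206.151.192.0 - 206.151.223.255) -> Router G
More-specific entries that do NOT match:
  206.151.218.128/28 (206.151.218.128 - 206.151.218.143) does not contain 206.151.222.134
  206.151.220.128/25 (206.151.220.128 - 206.151.220.255) does not contain 206.151.222.134
  206.151.252.0/22 (206.151.252.0 - 206.151.255.255) does not contain 206.151.222.134
  206.151.208.0/21 (206.151.208.0 - 206.151.215.255) does not contain 206.151.222.134
Longest matching prefix is /19 -> next hop Router G.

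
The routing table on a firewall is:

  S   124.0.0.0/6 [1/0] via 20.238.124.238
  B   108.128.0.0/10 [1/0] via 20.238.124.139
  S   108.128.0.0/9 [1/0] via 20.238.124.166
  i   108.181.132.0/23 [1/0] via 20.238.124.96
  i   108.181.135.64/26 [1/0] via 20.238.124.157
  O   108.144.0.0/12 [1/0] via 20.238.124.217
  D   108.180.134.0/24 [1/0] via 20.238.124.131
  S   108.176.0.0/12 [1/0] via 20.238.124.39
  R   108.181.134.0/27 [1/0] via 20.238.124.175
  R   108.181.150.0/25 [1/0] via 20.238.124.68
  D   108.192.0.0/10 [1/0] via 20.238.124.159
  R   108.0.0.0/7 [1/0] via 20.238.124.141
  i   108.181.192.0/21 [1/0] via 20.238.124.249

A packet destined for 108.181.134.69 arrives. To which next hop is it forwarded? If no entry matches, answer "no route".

20.238.124.39

Routes whose prefix contains 108.181.134.69:
  108.0.0.0/7 (108.0.0.0 - 109.255.255.255) -> 20.238.124.141
  108.128.0.0/9 (108.128.0.0 - 108.255.255.255) -> 20.238.124.166
  108.128.0.0/10 (108.128.0.0 - 108.191.255.255) -> 20.238.124.139
  108.176.0.0/12 (108.176.0.0 - 108.191.255.255) -> 20.238.124.39
More-specific entries that do NOT match:
  108.181.134.0/27 (108.181.134.0 - 108.181.134.31) does not contain 108.181.134.69
  108.181.135.64/26 (108.181.135.64 - 108.181.135.127) does not contain 108.181.134.69
  108.181.150.0/25 (108.181.150.0 - 108.181.150.127) does not contain 108.181.134.69
  108.180.134.0/24 (108.180.134.0 - 108.180.134.255) does not contain 108.181.134.69
  108.181.132.0/23 (108.181.132.0 - 108.181.133.255) does not contain 108.181.134.69
  108.181.192.0/21 (108.181.192.0 - 108.181.199.255) does not contain 108.181.134.69
Longest matching prefix is /12 -> next hop 20.238.124.39.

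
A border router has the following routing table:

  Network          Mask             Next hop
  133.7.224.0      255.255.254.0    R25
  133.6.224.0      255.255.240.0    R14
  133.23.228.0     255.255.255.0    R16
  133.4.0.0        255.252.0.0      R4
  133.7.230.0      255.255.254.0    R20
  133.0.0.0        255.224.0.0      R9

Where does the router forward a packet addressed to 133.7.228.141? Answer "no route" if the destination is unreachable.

Routes whose prefix contains 133.7.228.141:
  133.0.0.0/11 (133.0.0.0 - 133.31.255.255) -> R9
  133.4.0.0/14 (133.4.0.0 - 133.7.255.255) -> R4
More-specific entries that do NOT match:
  133.23.228.0/24 (133.23.228.0 - 133.23.228.255) does not contain 133.7.228.141
  133.7.224.0/23 (133.7.224.0 - 133.7.225.255) does not contain 133.7.228.141
  133.7.230.0/23 (133.7.230.0 - 133.7.231.255) does not contain 133.7.228.141
  133.6.224.0/20 (133.6.224.0 - 133.6.239.255) does not contain 133.7.228.141
Longest matching prefix is /14 -> next hop R4.

R4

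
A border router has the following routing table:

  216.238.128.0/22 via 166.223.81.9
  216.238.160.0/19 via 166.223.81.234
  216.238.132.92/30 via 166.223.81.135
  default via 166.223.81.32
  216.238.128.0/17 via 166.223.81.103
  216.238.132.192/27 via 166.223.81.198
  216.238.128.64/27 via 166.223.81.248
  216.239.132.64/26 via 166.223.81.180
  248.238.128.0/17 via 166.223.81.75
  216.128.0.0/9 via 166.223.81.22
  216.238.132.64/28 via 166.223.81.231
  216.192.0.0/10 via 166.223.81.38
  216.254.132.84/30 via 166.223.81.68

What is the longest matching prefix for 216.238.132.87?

216.238.128.0/17

Entries matching 216.238.132.87:
  0.0.0.0/0 (default, matches everything)
  216.128.0.0/9 (216.128.0.0 - 216.255.255.255)
  216.192.0.0/10 (216.192.0.0 - 216.255.255.255)
  216.238.128.0/17 (216.238.128.0 - 216.238.255.255)
Most specific is 216.238.128.0/17.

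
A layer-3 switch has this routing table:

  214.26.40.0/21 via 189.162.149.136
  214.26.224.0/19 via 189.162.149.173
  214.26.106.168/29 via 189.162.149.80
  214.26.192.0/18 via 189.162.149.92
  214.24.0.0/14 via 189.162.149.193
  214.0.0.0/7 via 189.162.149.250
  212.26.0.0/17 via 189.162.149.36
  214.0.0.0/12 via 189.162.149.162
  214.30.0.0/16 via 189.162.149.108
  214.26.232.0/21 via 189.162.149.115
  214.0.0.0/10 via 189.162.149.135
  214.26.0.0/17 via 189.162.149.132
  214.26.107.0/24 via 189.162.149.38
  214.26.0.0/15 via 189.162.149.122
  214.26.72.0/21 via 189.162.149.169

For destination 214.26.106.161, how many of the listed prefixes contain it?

Prefixes containing 214.26.106.161:
  214.0.0.0/7 (214.0.0.0 - 215.255.255.255)
  214.0.0.0/10 (214.0.0.0 - 214.63.255.255)
  214.24.0.0/14 (214.24.0.0 - 214.27.255.255)
  214.26.0.0/15 (214.26.0.0 - 214.27.255.255)
  214.26.0.0/17 (214.26.0.0 - 214.26.127.255)
Total matching entries: 5.

5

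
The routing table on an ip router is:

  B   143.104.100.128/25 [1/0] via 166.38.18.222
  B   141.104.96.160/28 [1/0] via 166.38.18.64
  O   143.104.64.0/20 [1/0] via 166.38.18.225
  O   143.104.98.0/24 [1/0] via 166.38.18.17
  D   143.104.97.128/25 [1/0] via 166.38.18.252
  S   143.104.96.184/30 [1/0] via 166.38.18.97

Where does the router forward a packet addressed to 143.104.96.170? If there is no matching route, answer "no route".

no route

No entry's prefix contains 143.104.96.170; there is no default route.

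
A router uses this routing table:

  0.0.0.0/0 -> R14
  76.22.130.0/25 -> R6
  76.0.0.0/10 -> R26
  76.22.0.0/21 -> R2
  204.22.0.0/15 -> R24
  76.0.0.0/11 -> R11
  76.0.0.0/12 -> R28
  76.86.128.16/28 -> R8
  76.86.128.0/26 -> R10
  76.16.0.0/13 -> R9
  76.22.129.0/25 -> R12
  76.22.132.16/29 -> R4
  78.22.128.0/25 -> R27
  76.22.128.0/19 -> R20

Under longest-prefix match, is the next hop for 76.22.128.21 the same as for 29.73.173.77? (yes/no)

76.22.128.21: longest match 76.22.128.0/19 -> R20
29.73.173.77: longest match 0.0.0.0/0 -> R14

no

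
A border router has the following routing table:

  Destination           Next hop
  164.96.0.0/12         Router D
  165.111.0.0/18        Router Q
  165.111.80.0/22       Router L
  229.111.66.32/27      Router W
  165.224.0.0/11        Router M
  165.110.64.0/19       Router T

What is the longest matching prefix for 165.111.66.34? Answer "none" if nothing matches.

none

165.111.66.34 is outside every listed prefix and there is no default route.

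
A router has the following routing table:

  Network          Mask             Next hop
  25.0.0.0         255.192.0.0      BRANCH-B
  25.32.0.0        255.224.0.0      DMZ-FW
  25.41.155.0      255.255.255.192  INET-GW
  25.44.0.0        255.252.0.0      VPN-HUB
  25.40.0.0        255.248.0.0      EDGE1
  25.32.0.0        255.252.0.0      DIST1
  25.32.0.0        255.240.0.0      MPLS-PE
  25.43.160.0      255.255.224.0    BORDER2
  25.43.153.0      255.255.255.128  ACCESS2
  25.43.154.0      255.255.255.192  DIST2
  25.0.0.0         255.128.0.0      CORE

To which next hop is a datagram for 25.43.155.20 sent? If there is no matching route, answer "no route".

EDGE1

Routes whose prefix contains 25.43.155.20:
  25.0.0.0/9 (25.0.0.0 - 25.127.255.255) -> CORE
  25.0.0.0/10 (25.0.0.0 - 25.63.255.255) -> BRANCH-B
  25.32.0.0/11 (25.32.0.0 - 25.63.255.255) -> DMZ-FW
  25.32.0.0/12 (25.32.0.0 - 25.47.255.255) -> MPLS-PE
  25.40.0.0/13 (25.40.0.0 - 25.47.255.255) -> EDGE1
More-specific entries that do NOT match:
  25.41.155.0/26 (25.41.155.0 - 25.41.155.63) does not contain 25.43.155.20
  25.43.154.0/26 (25.43.154.0 - 25.43.154.63) does not contain 25.43.155.20
  25.43.153.0/25 (25.43.153.0 - 25.43.153.127) does not contain 25.43.155.20
  25.43.160.0/19 (25.43.160.0 - 25.43.191.255) does not contain 25.43.155.20
  25.44.0.0/14 (25.44.0.0 - 25.47.255.255) does not contain 25.43.155.20
  25.32.0.0/14 (25.32.0.0 - 25.35.255.255) does not contain 25.43.155.20
Longest matching prefix is /13 -> next hop EDGE1.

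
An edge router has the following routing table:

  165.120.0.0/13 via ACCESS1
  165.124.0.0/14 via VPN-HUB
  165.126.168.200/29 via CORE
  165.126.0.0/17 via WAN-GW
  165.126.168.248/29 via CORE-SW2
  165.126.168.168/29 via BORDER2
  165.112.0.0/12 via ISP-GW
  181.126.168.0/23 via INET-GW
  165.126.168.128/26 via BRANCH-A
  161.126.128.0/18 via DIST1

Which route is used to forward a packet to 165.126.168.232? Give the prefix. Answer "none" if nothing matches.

165.124.0.0/14

Entries matching 165.126.168.232:
  165.112.0.0/12 (165.112.0.0 - 165.127.255.255)
  165.120.0.0/13 (165.120.0.0 - 165.127.255.255)
  165.124.0.0/14 (165.124.0.0 - 165.127.255.255)
Most specific is 165.124.0.0/14.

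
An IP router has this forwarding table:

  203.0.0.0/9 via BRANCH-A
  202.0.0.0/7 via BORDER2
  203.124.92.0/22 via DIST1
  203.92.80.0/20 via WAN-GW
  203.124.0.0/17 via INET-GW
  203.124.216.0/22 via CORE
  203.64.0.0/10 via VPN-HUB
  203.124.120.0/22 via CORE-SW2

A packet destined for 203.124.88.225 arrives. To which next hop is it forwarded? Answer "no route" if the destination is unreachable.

Routes whose prefix contains 203.124.88.225:
  202.0.0.0/7 (202.0.0.0 - 203.255.255.255) -> BORDER2
  203.0.0.0/9 (203.0.0.0 - 203.127.255.255) -> BRANCH-A
  203.64.0.0/10 (203.64.0.0 - 203.127.255.255) -> VPN-HUB
  203.124.0.0/17 (203.124.0.0 - 203.124.127.255) -> INET-GW
More-specific entries that do NOT match:
  203.124.92.0/22 (203.124.92.0 - 203.124.95.255) does not contain 203.124.88.225
  203.124.216.0/22 (203.124.216.0 - 203.124.219.255) does not contain 203.124.88.225
  203.124.120.0/22 (203.124.120.0 - 203.124.123.255) does not contain 203.124.88.225
  203.92.80.0/20 (203.92.80.0 - 203.92.95.255) does not contain 203.124.88.225
Longest matching prefix is /17 -> next hop INET-GW.

INET-GW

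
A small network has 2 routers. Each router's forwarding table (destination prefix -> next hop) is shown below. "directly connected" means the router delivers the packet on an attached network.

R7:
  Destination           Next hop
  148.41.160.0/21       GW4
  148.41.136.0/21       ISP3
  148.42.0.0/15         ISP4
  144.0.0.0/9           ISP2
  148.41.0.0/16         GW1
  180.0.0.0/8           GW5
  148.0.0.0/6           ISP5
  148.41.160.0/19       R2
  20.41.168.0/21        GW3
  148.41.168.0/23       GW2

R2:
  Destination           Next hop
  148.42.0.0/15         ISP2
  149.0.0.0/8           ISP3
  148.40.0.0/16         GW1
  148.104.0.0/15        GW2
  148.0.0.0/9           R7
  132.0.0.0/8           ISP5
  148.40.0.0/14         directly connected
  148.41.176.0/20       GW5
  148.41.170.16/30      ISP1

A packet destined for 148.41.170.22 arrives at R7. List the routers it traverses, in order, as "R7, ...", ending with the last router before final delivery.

At R7: longest match for 148.41.170.22 is 148.41.160.0/19 -> R2
At R2: longest match for 148.41.170.22 is 148.40.0.0/14 -> directly connected

R7, R2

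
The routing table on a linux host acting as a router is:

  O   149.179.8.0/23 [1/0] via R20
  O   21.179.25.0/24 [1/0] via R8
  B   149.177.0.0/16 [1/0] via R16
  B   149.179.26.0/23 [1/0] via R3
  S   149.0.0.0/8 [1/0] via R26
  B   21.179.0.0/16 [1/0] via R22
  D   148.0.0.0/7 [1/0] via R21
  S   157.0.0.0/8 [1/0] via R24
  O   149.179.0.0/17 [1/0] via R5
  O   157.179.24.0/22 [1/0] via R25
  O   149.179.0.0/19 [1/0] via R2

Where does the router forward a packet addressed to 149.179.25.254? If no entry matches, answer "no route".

Routes whose prefix contains 149.179.25.254:
  148.0.0.0/7 (148.0.0.0 - 149.255.255.255) -> R21
  149.0.0.0/8 (149.0.0.0 - 149.255.255.255) -> R26
  149.179.0.0/17 (149.179.0.0 - 149.179.127.255) -> R5
  149.179.0.0/19 (149.179.0.0 - 149.179.31.255) -> R2
More-specific entries that do NOT match:
  21.179.25.0/24 (21.179.25.0 - 21.179.25.255) does not contain 149.179.25.254
  149.179.8.0/23 (149.179.8.0 - 149.179.9.255) does not contain 149.179.25.254
  149.179.26.0/23 (149.179.26.0 - 149.179.27.255) does not contain 149.179.25.254
  157.179.24.0/22 (157.179.24.0 - 157.179.27.255) does not contain 149.179.25.254
Longest matching prefix is /19 -> next hop R2.

R2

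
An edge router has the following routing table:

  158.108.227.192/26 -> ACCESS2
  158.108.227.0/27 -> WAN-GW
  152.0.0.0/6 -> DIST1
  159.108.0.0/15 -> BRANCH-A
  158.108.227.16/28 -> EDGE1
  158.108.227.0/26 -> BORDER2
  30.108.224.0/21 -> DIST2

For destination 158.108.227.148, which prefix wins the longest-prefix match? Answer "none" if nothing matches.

158.108.227.148 is outside every listed prefix and there is no default route.

none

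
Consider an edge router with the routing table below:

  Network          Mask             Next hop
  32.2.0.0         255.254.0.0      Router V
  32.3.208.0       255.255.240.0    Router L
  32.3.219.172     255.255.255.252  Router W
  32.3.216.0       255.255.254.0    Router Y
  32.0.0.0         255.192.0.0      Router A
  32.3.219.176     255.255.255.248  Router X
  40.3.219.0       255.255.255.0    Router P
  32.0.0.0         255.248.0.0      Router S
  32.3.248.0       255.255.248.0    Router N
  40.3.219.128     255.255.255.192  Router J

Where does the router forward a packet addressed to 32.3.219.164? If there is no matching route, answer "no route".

Router L

Routes whose prefix contains 32.3.219.164:
  32.0.0.0/10 (32.0.0.0 - 32.63.255.255) -> Router A
  32.0.0.0/13 (32.0.0.0 - 32.7.255.255) -> Router S
  32.2.0.0/15 (32.2.0.0 - 32.3.255.255) -> Router V
  32.3.208.0/20 (32.3.208.0 - 32.3.223.255) -> Router L
More-specific entries that do NOT match:
  32.3.219.172/30 (32.3.219.172 - 32.3.219.175) does not contain 32.3.219.164
  32.3.219.176/29 (32.3.219.176 - 32.3.219.183) does not contain 32.3.219.164
  40.3.219.128/26 (40.3.219.128 - 40.3.219.191) does not contain 32.3.219.164
  40.3.219.0/24 (40.3.219.0 - 40.3.219.255) does not contain 32.3.219.164
  32.3.216.0/23 (32.3.216.0 - 32.3.217.255) does not contain 32.3.219.164
  32.3.248.0/21 (32.3.248.0 - 32.3.255.255) does not contain 32.3.219.164
Longest matching prefix is /20 -> next hop Router L.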